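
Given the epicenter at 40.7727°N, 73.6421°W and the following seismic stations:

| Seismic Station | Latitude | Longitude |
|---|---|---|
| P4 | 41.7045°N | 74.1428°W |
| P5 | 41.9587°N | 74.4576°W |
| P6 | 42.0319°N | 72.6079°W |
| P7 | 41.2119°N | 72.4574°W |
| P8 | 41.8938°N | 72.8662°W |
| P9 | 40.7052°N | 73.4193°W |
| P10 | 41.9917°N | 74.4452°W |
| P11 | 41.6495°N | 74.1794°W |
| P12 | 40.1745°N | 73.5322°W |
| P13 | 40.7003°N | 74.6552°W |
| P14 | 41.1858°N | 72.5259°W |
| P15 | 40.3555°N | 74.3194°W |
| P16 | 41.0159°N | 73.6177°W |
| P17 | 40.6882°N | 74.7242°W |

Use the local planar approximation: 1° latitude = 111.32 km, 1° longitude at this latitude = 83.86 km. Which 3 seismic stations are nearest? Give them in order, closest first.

Distances from 40.7727°N, 73.6421°W:
P4: 111.9042 km
P5: 148.6864 km
P6: 164.8349 km
P7: 110.7277 km
P8: 140.7443 km
P9: 20.1384 km
P10: 151.4925 km
P11: 107.5036 km
P12: 67.2264 km
P13: 85.3400 km
P14: 104.2907 km
P15: 73.3688 km
P16: 27.1502 km
P17: 91.2311 km
Sorted: P9 (20.1384 km) < P16 (27.1502 km) < P12 (67.2264 km) < P15 (73.3688 km) < P13 (85.3400 km) < …

P9, P16, P12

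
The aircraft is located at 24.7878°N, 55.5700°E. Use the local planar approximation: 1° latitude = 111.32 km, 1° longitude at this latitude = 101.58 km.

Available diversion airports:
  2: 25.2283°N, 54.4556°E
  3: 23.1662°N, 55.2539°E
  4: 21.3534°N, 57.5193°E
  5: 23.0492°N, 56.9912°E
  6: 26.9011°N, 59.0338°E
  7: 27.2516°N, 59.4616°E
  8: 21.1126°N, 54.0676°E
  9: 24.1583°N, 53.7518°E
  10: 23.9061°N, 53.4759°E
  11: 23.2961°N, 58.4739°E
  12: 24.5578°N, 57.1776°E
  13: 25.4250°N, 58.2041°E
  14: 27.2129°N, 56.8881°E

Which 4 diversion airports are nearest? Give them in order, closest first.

2, 12, 3, 9

Distances from 24.7878°N, 55.5700°E:
2: √((0.4405·111.32)² + (-1.1144·101.58)²) = √(2404.574409 + 12814.410253) = 123.3652 km
3: √((-1.6216·111.32)² + (-0.3161·101.58)²) = √(32586.211105 + 1031.016009) = 183.3500 km
4: √((-3.4344·111.32)² + (1.9493·101.58)²) = √(146166.600460 + 39207.918122) = 430.5514 km
5: √((-1.7386·111.32)² + (1.4212·101.58)²) = √(37458.100101 + 20841.396435) = 241.4529 km
6: √((2.1133·111.32)² + (3.4638·101.58)²) = √(55343.765105 + 123800.395683) = 423.2543 km
7: √((2.4638·111.32)² + (3.8916·101.58)²) = √(75224.151385 + 156268.990433) = 481.1373 km
8: √((-3.6752·111.32)² + (-1.5024·101.58)²) = √(167381.845146 + 23290.969509) = 436.6610 km
9: √((-0.6295·111.32)² + (-1.8182·101.58)²) = √(4910.637367 + 34111.414119) = 197.5400 km
10: √((-0.8817·111.32)² + (-2.0941·101.58)²) = √(9633.588178 + 45249.235970) = 234.2708 km
11: √((-1.4917·111.32)² + (2.9039·101.58)²) = √(27574.609749 + 87012.116057) = 338.5066 km
12: √((-0.2300·111.32)² + (1.6076·101.58)²) = √(655.544333 + 26666.892613) = 165.2950 km
13: √((0.6372·111.32)² + (2.6341·101.58)²) = √(5031.505243 + 71594.709896) = 276.8144 km
14: √((2.4251·111.32)² + (1.3181·101.58)²) = √(72879.552714 + 17927.227799) = 301.3416 km
Sorted: 2 (123.3652 km) < 12 (165.2950 km) < 3 (183.3500 km) < 9 (197.5400 km) < 10 (234.2708 km) < 5 (241.4529 km) < …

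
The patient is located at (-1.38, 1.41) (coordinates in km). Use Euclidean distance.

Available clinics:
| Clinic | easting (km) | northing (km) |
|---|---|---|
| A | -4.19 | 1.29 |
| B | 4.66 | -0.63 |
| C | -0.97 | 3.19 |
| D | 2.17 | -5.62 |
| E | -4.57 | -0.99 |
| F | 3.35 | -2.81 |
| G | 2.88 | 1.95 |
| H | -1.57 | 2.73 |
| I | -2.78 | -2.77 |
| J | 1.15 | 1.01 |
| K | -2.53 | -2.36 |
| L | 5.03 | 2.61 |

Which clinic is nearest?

H

Distances from (-1.38, 1.41):
A: √((-2.81)² + (-0.12)²) = √(7.8961 + 0.0144) = 2.81 km
B: √((6.04)² + (-2.04)²) = √(36.4816 + 4.1616) = 6.38 km
C: √((0.41)² + (1.78)²) = √(0.1681 + 3.1684) = 1.83 km
D: √((3.55)² + (-7.03)²) = √(12.6025 + 49.4209) = 7.88 km
E: √((-3.19)² + (-2.40)²) = √(10.1761 + 5.7600) = 3.99 km
F: √((4.73)² + (-4.22)²) = √(22.3729 + 17.8084) = 6.34 km
G: √((4.26)² + (0.54)²) = √(18.1476 + 0.2916) = 4.29 km
H: √((-0.19)² + (1.32)²) = √(0.0361 + 1.7424) = 1.33 km
I: √((-1.40)² + (-4.18)²) = √(1.9600 + 17.4724) = 4.41 km
J: √((2.53)² + (-0.40)²) = √(6.4009 + 0.1600) = 2.56 km
K: √((-1.15)² + (-3.77)²) = √(1.3225 + 14.2129) = 3.94 km
L: √((6.41)² + (1.20)²) = √(41.0881 + 1.4400) = 6.52 km
Minimum: H at 1.33 km.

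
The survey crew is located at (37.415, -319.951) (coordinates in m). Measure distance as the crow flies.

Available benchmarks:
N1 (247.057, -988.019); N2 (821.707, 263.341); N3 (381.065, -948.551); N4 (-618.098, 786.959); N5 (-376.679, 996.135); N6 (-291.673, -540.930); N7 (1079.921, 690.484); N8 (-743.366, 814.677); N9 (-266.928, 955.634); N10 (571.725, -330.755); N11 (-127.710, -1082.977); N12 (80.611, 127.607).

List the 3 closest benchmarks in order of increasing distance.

N6, N12, N10

Distances from (37.415, -319.951):
N1: √((209.642)² + (-668.068)²) = √(43949.76816 + 446314.85262) = 700.189 m
N2: √((784.292)² + (583.292)²) = √(615113.94126 + 340229.55726) = 977.417 m
N3: √((343.650)² + (-628.600)²) = √(118095.32250 + 395137.96000) = 716.403 m
N4: √((-655.513)² + (1106.910)²) = √(429697.29317 + 1225249.74810) = 1286.447 m
N5: √((-414.094)² + (1316.086)²) = √(171473.84084 + 1732082.35940) = 1379.694 m
N6: √((-329.088)² + (-220.979)²) = √(108298.91174 + 48831.71844) = 396.397 m
N7: √((1042.506)² + (1010.435)²) = √(1086818.76004 + 1020978.88923) = 1451.826 m
N8: √((-780.781)² + (1134.628)²) = √(609618.96996 + 1287380.69838) = 1377.316 m
N9: √((-304.343)² + (1275.585)²) = √(92624.66165 + 1627117.09223) = 1311.389 m
N10: √((534.310)² + (-10.804)²) = √(285487.17610 + 116.72642) = 534.419 m
N11: √((-165.125)² + (-763.026)²) = √(27266.26562 + 582208.67668) = 780.689 m
N12: √((43.196)² + (447.558)²) = √(1865.89442 + 200308.16336) = 449.638 m
Sorted: N6 (396.397 m) < N12 (449.638 m) < N10 (534.419 m) < N1 (700.189 m) < N3 (716.403 m) < …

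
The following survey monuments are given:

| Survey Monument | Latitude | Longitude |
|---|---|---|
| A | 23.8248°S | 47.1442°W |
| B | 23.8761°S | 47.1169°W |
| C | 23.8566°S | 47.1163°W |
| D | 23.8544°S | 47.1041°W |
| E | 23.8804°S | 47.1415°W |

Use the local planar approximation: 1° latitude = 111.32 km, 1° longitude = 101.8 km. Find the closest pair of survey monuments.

C and D

Pairwise distances:
C–D: √((0.0022·111.32)² + (0.0122·101.8)²) = √(0.059978 + 1.542465) = 1.2659 km
B–C: √((0.0195·111.32)² + (0.0006·101.8)²) = √(4.712112 + 0.003731) = 2.1716 km
B–E: √((-0.0043·111.32)² + (-0.0246·101.8)²) = √(0.229131 + 6.271418) = 2.5496 km
B–D: √((0.0217·111.32)² + (0.0128·101.8)²) = √(5.835336 + 1.697913) = 2.7447 km
C–E: √((-0.0238·111.32)² + (-0.0252·101.8)²) = √(7.019405 + 6.581072) = 3.6879 km
A–C: √((-0.0318·111.32)² + (0.0279·101.8)²) = √(12.531430 + 8.066850) = 4.5385 km
D–E: √((-0.0260·111.32)² + (-0.0374·101.8)²) = √(8.377088 + 14.495686) = 4.7825 km
A–D: √((-0.0296·111.32)² + (0.0401·101.8)²) = √(10.857499 + 16.664194) = 5.2461 km
A–E: √((-0.0556·111.32)² + (0.0027·101.8)²) = √(38.308573 + 0.075548) = 6.1955 km
A–B: √((-0.0513·111.32)² + (0.0273·101.8)²) = √(32.612277 + 7.723619) = 6.3511 km
Closest pair: C–D at 1.2659 km.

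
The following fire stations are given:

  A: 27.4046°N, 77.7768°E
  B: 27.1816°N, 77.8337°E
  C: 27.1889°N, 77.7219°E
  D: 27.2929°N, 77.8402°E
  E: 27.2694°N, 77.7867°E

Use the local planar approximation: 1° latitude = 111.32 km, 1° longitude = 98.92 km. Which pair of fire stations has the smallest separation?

D and E

Pairwise distances:
A–B: 25.4545 km
A–C: 24.6182 km
A–D: 13.9265 km
A–E: 15.0823 km
B–C: 11.0891 km
B–D: 12.4066 km
B–E: 10.8233 km
C–D: 16.4613 km
C–E: 11.0178 km
D–E: 5.9035 km
Closest pair: D–E at 5.9035 km.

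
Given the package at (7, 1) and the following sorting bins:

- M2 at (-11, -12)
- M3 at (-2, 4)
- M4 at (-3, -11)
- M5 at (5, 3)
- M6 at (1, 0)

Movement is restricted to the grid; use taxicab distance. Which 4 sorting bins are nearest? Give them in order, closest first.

Distances from (7, 1):
M2: 31
M3: 12
M4: 22
M5: 4
M6: 7
Sorted: M5 (4) < M6 (7) < M3 (12) < M4 (22) < M2 (31)

M5, M6, M3, M4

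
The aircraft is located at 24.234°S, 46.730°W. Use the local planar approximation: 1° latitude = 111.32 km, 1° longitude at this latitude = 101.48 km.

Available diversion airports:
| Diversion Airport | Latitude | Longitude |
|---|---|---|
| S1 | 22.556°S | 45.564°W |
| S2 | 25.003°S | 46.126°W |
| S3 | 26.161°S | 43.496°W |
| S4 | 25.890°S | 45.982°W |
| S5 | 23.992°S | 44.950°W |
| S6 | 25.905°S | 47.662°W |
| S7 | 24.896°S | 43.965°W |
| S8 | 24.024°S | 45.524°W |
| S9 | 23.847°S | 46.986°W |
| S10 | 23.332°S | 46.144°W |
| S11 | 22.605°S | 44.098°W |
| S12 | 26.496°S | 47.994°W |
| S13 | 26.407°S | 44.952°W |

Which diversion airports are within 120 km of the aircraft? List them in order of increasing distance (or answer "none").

Distances from 24.234°S, 46.730°W:
S1: √((1.678·111.32)² + (1.166·101.48)²) = √(34892.35708 + 14000.96655) = 221.118 km
S2: √((-0.769·111.32)² + (0.604·101.48)²) = √(7328.22972 + 3756.94463) = 105.286 km
S3: √((-1.927·111.32)² + (3.234·101.48)²) = √(46016.10175 + 107706.26064) = 392.074 km
S4: √((-1.656·111.32)² + (0.748·101.48)²) = √(33983.41822 + 5761.87872) = 199.362 km
S5: √((0.242·111.32)² + (1.780·101.48)²) = √(725.73343 + 32628.78646) = 182.632 km
S6: √((-1.671·111.32)² + (-0.932·101.48)²) = √(34601.84809 + 8945.25534) = 208.679 km
S7: √((-0.662·111.32)² + (2.765·101.48)²) = √(5430.78205 + 78731.98270) = 290.108 km
S8: √((0.210·111.32)² + (1.206·101.48)²) = √(546.49348 + 14978.05885) = 124.598 km
S9: √((0.387·111.32)² + (-0.256·101.48)²) = √(1855.95878 + 674.90221) = 50.308 km
S10: √((0.902·111.32)² + (0.586·101.48)²) = √(10082.29663 + 3536.35739) = 116.699 km
S11: √((1.629·111.32)² + (2.632·101.48)²) = √(32884.29715 + 71339.93133) = 322.838 km
S12: √((-2.262·111.32)² + (-1.264·101.48)²) = √(63406.18106 + 16453.37761) = 282.594 km
S13: √((-2.173·111.32)² + (1.778·101.48)²) = √(58514.81657 + 32555.50454) = 301.779 km
Threshold 120 km: S9 (50.308 km), S2 (105.286 km), S10 (116.699 km) are within range.

S9, S2, S10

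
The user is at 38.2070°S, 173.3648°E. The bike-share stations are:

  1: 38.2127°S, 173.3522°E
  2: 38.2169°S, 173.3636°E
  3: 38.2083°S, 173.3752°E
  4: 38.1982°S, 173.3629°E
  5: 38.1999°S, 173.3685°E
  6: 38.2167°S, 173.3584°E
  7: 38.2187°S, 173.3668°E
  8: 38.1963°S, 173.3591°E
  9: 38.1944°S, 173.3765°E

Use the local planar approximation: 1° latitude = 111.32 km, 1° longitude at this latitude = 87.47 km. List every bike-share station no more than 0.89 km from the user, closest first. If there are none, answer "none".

Distances from 38.2070°S, 173.3648°E:
1: 1.2717 km
2: 1.1071 km
3: 0.9211 km
4: 0.9936 km
5: 0.8541 km
6: 1.2163 km
7: 1.3141 km
8: 1.2913 km
9: 1.7363 km
Threshold 0.89 km: 5 (0.8541 km) is within range.

5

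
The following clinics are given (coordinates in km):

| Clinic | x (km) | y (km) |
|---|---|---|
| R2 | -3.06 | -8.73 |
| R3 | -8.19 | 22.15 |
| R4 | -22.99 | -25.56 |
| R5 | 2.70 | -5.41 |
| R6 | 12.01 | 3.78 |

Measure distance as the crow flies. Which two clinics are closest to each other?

Pairwise distances:
R2–R5: 6.65 km
R5–R6: 13.08 km
R2–R6: 19.59 km
R2–R4: 26.09 km
R3–R6: 27.30 km
R3–R5: 29.63 km
R2–R3: 31.30 km
R4–R5: 32.65 km
R4–R6: 45.67 km
R3–R4: 49.95 km
Closest pair: R2–R5 at 6.65 km.

R2 and R5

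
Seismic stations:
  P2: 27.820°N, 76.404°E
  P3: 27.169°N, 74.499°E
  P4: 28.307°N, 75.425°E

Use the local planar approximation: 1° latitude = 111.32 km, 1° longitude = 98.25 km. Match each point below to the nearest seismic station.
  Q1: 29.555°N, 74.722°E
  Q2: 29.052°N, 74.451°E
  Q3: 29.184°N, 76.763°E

Q1→P4; Q2→P4; Q3→P2

Q1 at 29.555°N, 74.722°E:
  P2: √((-1.735·111.32)² + (1.682·98.25)²) = √(37303.13686 + 27309.71079) = 254.191 km
  P3: √((-2.386·111.32)² + (-0.223·98.25)²) = √(70548.41711 + 480.03715) = 266.512 km
  P4: √((-1.248·111.32)² + (0.703·98.25)²) = √(19300.81136 + 4770.63037) = 155.150 km
  → nearest: P4 (155.150 km)
Q2 at 29.052°N, 74.451°E:
  P2: √((-1.232·111.32)² + (1.953·98.25)²) = √(18809.09115 + 36818.79787) = 235.856 km
  P3: √((-1.883·111.32)² + (0.048·98.25)²) = √(43938.68299 + 22.24066) = 209.669 km
  P4: √((-0.745·111.32)² + (0.974·98.25)²) = √(6877.94884 + 9157.62872) = 126.632 km
  → nearest: P4 (126.632 km)
Q3 at 29.184°N, 76.763°E:
  P2: √((-1.364·111.32)² + (-0.359·98.25)²) = √(23055.53137 + 1244.09635) = 155.883 km
  P3: √((-2.015·111.32)² + (-2.264·98.25)²) = √(50314.88638 + 49478.66384) = 315.901 km
  P4: √((-0.877·111.32)² + (-1.338·98.25)²) = √(9531.15609 + 17281.33722) = 163.745 km
  → nearest: P2 (155.883 km)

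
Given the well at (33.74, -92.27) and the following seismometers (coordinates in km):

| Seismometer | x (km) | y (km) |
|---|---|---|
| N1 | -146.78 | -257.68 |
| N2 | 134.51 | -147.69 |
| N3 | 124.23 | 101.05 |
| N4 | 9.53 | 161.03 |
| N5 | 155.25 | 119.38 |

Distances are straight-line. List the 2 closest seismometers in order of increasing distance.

Distances from (33.74, -92.27):
N1: √((-180.52)² + (-165.41)²) = √(32587.4704 + 27360.4681) = 244.84 km
N2: √((100.77)² + (-55.42)²) = √(10154.5929 + 3071.3764) = 115.00 km
N3: √((90.49)² + (193.32)²) = √(8188.4401 + 37372.6224) = 213.45 km
N4: √((-24.21)² + (253.30)²) = √(586.1241 + 64160.8900) = 254.45 km
N5: √((121.51)² + (211.65)²) = √(14764.6801 + 44795.7225) = 244.05 km
Sorted: N2 (115.00 km) < N3 (213.45 km) < N5 (244.05 km) < N1 (244.84 km) < …

N2, N3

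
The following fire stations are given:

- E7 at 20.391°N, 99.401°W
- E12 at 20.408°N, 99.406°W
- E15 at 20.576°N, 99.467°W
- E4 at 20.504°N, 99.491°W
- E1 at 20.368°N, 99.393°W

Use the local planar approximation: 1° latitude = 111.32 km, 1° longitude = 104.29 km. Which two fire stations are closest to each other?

E7 and E12

Pairwise distances:
E7–E12: √((0.017·111.32)² + (-0.005·104.29)²) = √(3.58133 + 0.27191) = 1.963 km
E7–E15: √((0.185·111.32)² + (-0.066·104.29)²) = √(424.12107 + 47.37762) = 21.714 km
E7–E4: √((0.113·111.32)² + (-0.090·104.29)²) = √(158.23527 + 88.09887) = 15.695 km
E7–E1: √((-0.023·111.32)² + (0.008·104.29)²) = √(6.55544 + 0.69609) = 2.693 km
E12–E15: √((0.168·111.32)² + (-0.061·104.29)²) = √(349.75583 + 40.47110) = 19.754 km
E12–E4: √((0.096·111.32)² + (-0.085·104.29)²) = √(114.20598 + 78.58202) = 13.885 km
E12–E1: √((-0.040·111.32)² + (0.013·104.29)²) = √(19.82743 + 1.83811) = 4.655 km
E15–E4: √((-0.072·111.32)² + (-0.024·104.29)²) = √(64.24087 + 6.26481) = 8.397 km
E15–E1: √((-0.208·111.32)² + (0.074·104.29)²) = √(536.13365 + 59.55919) = 24.407 km
E4–E1: √((-0.136·111.32)² + (0.098·104.29)²) = √(229.20507 + 104.45698) = 18.266 km
Closest pair: E7–E12 at 1.963 km.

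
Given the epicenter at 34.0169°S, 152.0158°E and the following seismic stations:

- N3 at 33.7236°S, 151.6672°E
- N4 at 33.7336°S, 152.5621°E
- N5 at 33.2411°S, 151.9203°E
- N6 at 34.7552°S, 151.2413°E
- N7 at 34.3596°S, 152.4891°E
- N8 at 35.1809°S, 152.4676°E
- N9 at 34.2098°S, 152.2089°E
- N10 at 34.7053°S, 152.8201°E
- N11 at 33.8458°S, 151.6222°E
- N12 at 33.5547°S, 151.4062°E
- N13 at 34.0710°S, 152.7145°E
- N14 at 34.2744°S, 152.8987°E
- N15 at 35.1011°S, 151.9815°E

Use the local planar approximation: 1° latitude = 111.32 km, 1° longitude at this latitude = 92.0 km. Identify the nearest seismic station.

Distances from 34.0169°S, 152.0158°E:
N3: √((0.2933·111.32)² + (-0.3486·92.0)²) = √(1066.032687 + 1028.561869) = 45.7667 km
N4: √((0.2833·111.32)² + (0.5463·92.0)²) = √(994.579594 + 2526.027392) = 59.3347 km
N5: √((0.7758·111.32)² + (-0.0955·92.0)²) = √(7458.404717 + 77.193796) = 86.8078 km
N6: √((-0.7383·111.32)² + (-0.7745·92.0)²) = √(6754.794361 + 5077.132516) = 108.7747 km
N7: √((-0.3427·111.32)² + (0.4733·92.0)²) = √(1455.373974 + 1896.045101) = 57.8914 km
N8: √((-1.1640·111.32)² + (0.4518·92.0)²) = √(16790.064169 + 1727.699103) = 136.0800 km
N9: √((-0.1929·111.32)² + (0.1931·92.0)²) = √(461.116699 + 315.602331) = 27.8697 km
N10: √((-0.6884·111.32)² + (0.8043·92.0)²) = √(5872.568870 + 5475.348819) = 106.5266 km
N11: √((0.1711·111.32)² + (-0.3936·92.0)²) = √(362.782571 + 1311.251005) = 40.9150 km
N12: √((0.4622·111.32)² + (-0.6096·92.0)²) = √(2647.319006 + 3145.325322) = 76.1094 km
N13: √((-0.0541·111.32)² + (0.6987·92.0)²) = √(36.269446 + 4131.969824) = 64.5619 km
N14: √((-0.2575·111.32)² + (0.8829·92.0)²) = √(821.676492 + 6597.793038) = 86.1363 km
N15: √((-1.0842·111.32)² + (-0.0343·92.0)²) = √(14566.835009 + 9.957811) = 120.7344 km
Minimum: N9 at 27.8697 km.

N9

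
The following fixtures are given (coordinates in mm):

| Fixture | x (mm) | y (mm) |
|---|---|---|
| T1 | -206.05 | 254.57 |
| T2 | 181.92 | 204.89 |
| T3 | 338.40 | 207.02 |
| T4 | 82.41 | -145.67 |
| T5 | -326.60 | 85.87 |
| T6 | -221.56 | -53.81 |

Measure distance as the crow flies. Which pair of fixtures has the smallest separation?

Pairwise distances:
T1–T2: √((387.97)² + (-49.68)²) = √(150520.7209 + 2468.1024) = 391.14 mm
T1–T3: √((544.45)² + (-47.55)²) = √(296425.8025 + 2261.0025) = 546.52 mm
T1–T4: √((288.46)² + (-400.24)²) = √(83209.1716 + 160192.0576) = 493.36 mm
T1–T5: √((-120.55)² + (-168.70)²) = √(14532.3025 + 28459.6900) = 207.35 mm
T1–T6: √((-15.51)² + (-308.38)²) = √(240.5601 + 95098.2244) = 308.77 mm
T2–T3: √((156.48)² + (2.13)²) = √(24485.9904 + 4.5369) = 156.49 mm
T2–T4: √((-99.51)² + (-350.56)²) = √(9902.2401 + 122892.3136) = 364.41 mm
T2–T5: √((-508.52)² + (-119.02)²) = √(258592.5904 + 14165.7604) = 522.26 mm
T2–T6: √((-403.48)² + (-258.70)²) = √(162796.1104 + 66925.6900) = 479.29 mm
T3–T4: √((-255.99)² + (-352.69)²) = √(65530.8801 + 124390.2361) = 435.80 mm
T3–T5: √((-665.00)² + (-121.15)²) = √(442225.0000 + 14677.3225) = 675.95 mm
T3–T6: √((-559.96)² + (-260.83)²) = √(313555.2016 + 68032.2889) = 617.73 mm
T4–T5: √((-409.01)² + (231.54)²) = √(167289.1801 + 53610.7716) = 470.00 mm
T4–T6: √((-303.97)² + (91.86)²) = √(92397.7609 + 8438.2596) = 317.55 mm
T5–T6: √((105.04)² + (-139.68)²) = √(11033.4016 + 19510.5024) = 174.77 mm
Closest pair: T2–T3 at 156.49 mm.

T2 and T3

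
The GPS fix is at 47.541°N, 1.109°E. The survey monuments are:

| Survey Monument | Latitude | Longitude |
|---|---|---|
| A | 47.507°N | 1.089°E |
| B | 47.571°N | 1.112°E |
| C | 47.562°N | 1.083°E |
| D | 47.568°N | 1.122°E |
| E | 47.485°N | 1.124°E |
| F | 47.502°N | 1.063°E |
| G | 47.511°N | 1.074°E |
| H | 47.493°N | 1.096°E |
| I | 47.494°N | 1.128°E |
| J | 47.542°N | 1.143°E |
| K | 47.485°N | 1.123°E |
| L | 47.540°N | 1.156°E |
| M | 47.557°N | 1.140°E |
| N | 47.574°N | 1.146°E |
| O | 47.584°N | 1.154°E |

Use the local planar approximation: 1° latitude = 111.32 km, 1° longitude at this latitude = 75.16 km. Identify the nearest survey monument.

Distances from 47.541°N, 1.109°E:
A: √((-0.034·111.32)² + (-0.020·75.16)²) = √(14.32532 + 2.25961) = 4.072 km
B: √((0.030·111.32)² + (0.003·75.16)²) = √(11.15293 + 0.05084) = 3.347 km
C: √((0.021·111.32)² + (-0.026·75.16)²) = √(5.46493 + 3.81874) = 3.047 km
D: √((0.027·111.32)² + (0.013·75.16)²) = √(9.03387 + 0.95469) = 3.160 km
E: √((-0.056·111.32)² + (0.015·75.16)²) = √(38.86176 + 1.27103) = 6.335 km
F: √((-0.039·111.32)² + (-0.046·75.16)²) = √(18.84845 + 11.95334) = 5.550 km
G: √((-0.030·111.32)² + (-0.035·75.16)²) = √(11.15293 + 6.92006) = 4.251 km
H: √((-0.048·111.32)² + (-0.013·75.16)²) = √(28.55150 + 0.95469) = 5.432 km
I: √((-0.047·111.32)² + (0.019·75.16)²) = √(27.37424 + 2.03930) = 5.423 km
J: √((0.001·111.32)² + (0.034·75.16)²) = √(0.01239 + 6.53027) = 2.558 km
K: √((-0.056·111.32)² + (0.014·75.16)²) = √(38.86176 + 1.10721) = 6.322 km
L: √((-0.001·111.32)² + (0.047·75.16)²) = √(0.01239 + 12.47870) = 3.534 km
M: √((0.016·111.32)² + (0.031·75.16)²) = √(3.17239 + 5.42871) = 2.933 km
N: √((0.033·111.32)² + (0.037·75.16)²) = √(13.49504 + 7.73352) = 4.607 km
O: √((0.043·111.32)² + (0.045·75.16)²) = √(22.91307 + 11.43928) = 5.861 km
Minimum: J at 2.558 km.

J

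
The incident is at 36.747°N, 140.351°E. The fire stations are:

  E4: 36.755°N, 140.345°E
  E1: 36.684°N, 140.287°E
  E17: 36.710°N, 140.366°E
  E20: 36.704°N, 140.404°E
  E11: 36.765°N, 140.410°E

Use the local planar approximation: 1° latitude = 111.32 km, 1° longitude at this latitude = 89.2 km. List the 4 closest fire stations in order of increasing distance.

Distances from 36.747°N, 140.351°E:
E4: 1.039 km
E1: 9.043 km
E17: 4.331 km
E20: 6.728 km
E11: 5.631 km
Sorted: E4 (1.039 km) < E17 (4.331 km) < E11 (5.631 km) < E20 (6.728 km) < E1 (9.043 km)

E4, E17, E11, E20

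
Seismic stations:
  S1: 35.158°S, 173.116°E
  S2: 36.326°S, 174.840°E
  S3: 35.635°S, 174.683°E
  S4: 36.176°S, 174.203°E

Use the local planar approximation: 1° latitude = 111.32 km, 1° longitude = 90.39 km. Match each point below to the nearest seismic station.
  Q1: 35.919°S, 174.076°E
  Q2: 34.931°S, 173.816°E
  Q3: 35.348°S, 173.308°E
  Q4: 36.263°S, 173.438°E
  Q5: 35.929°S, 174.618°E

Q1 at 35.919°S, 174.076°E:
  S1: √((0.761·111.32)² + (-0.960·90.39)²) = √(7176.54990 + 7529.79650) = 121.270 km
  S2: √((-0.407·111.32)² + (0.764·90.39)²) = √(2052.74600 + 4769.00184) = 82.594 km
  S3: √((0.284·111.32)² + (0.607·90.39)²) = √(999.50064 + 3010.35806) = 63.323 km
  S4: √((-0.257·111.32)² + (0.127·90.39)²) = √(818.48861 + 131.77961) = 30.826 km
  → nearest: S4 (30.826 km)
Q2 at 34.931°S, 173.816°E:
  S1: √((-0.227·111.32)² + (-0.700·90.39)²) = √(638.55471 + 4003.47253) = 68.132 km
  S2: √((-1.395·111.32)² + (1.024·90.39)²) = √(24115.41891 + 8567.23512) = 180.783 km
  S3: √((-0.704·111.32)² + (0.867·90.39)²) = √(6141.74405 + 6141.56380) = 110.830 km
  S4: √((-1.245·111.32)² + (0.387·90.39)²) = √(19208.13052 + 1223.66546) = 142.940 km
  → nearest: S1 (68.132 km)
Q3 at 35.348°S, 173.308°E:
  S1: √((0.190·111.32)² + (-0.192·90.39)²) = √(447.35634 + 301.19186) = 27.360 km
  S2: √((-0.978·111.32)² + (1.532·90.39)²) = √(11852.88593 + 19176.01247) = 176.150 km
  S3: √((-0.287·111.32)² + (1.375·90.39)²) = √(1020.72838 + 15447.07194) = 128.327 km
  S4: √((-0.828·111.32)² + (0.895·90.39)²) = √(8495.85456 + 6544.65629) = 122.640 km
  → nearest: S1 (27.360 km)
Q4 at 36.263°S, 173.438°E:
  S1: √((1.105·111.32)² + (-0.322·90.39)²) = √(15131.11567 + 847.13479) = 126.405 km
  S2: √((-0.063·111.32)² + (1.402·90.39)²) = √(49.18441 + 16059.67677) = 126.921 km
  S3: √((0.628·111.32)² + (1.245·90.39)²) = √(4887.26269 + 12664.25001) = 132.482 km
  S4: √((0.087·111.32)² + (0.765·90.39)²) = √(93.79613 + 4781.49431) = 69.823 km
  → nearest: S4 (69.823 km)
Q5 at 35.929°S, 174.618°E:
  S1: √((0.771·111.32)² + (-1.502·90.39)²) = √(7366.39752 + 18432.34702) = 160.620 km
  S2: √((-0.397·111.32)² + (0.222·90.39)²) = √(1953.11317 + 402.66763) = 48.536 km
  S3: √((0.294·111.32)² + (0.065·90.39)²) = √(1071.12722 + 34.51974) = 33.251 km
  S4: √((-0.247·111.32)² + (-0.415·90.39)²) = √(756.03222 + 1407.13889) = 46.510 km
  → nearest: S3 (33.251 km)

Q1→S4; Q2→S1; Q3→S1; Q4→S4; Q5→S3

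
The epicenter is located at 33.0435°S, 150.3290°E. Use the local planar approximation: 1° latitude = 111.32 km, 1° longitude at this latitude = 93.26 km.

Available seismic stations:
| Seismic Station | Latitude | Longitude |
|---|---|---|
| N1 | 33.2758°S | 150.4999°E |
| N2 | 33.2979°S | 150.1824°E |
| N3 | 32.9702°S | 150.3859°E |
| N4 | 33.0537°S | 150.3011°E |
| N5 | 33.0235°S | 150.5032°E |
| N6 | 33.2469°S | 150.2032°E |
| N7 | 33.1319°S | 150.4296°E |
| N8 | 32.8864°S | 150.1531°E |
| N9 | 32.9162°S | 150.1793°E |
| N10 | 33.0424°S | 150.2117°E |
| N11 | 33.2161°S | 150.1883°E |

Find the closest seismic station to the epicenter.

Distances from 33.0435°S, 150.3290°E:
N1: √((-0.2323·111.32)² + (0.1709·93.26)²) = √(668.720774 + 254.024115) = 30.3767 km
N2: √((-0.2544·111.32)² + (-0.1466·93.26)²) = √(802.011525 + 186.921287) = 31.4473 km
N3: √((0.0733·111.32)² + (0.0569·93.26)²) = √(66.581618 + 28.158879) = 9.7335 km
N4: √((-0.0102·111.32)² + (-0.0279·93.26)²) = √(1.289278 + 6.770165) = 2.8389 km
N5: √((0.0200·111.32)² + (0.1742·93.26)²) = √(4.956857 + 263.929007) = 16.3977 km
N6: √((-0.2034·111.32)² + (-0.1258·93.26)²) = √(512.682263 + 137.642358) = 25.5015 km
N7: √((-0.0884·111.32)² + (0.1006·93.26)²) = √(96.839140 + 88.021098) = 13.5963 km
N8: √((0.1571·111.32)² + (-0.1759·93.26)²) = √(305.843155 + 269.105455) = 23.9781 km
N9: √((0.1273·111.32)² + (-0.1497·93.26)²) = √(200.818261 + 194.910135) = 19.8929 km
N10: √((0.0011·111.32)² + (-0.1173·93.26)²) = √(0.014994 + 119.670429) = 10.9401 km
N11: √((-0.1726·111.32)² + (-0.1407·93.26)²) = √(369.171340 + 172.178539) = 23.2669 km
Minimum: N4 at 2.8389 km.

N4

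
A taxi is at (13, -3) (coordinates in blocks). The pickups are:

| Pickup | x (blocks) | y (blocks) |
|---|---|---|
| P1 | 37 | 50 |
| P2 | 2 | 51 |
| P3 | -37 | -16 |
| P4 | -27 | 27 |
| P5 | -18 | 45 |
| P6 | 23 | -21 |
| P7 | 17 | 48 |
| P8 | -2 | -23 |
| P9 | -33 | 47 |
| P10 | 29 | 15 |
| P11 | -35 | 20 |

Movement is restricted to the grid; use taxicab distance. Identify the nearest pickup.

P6

Distances from (13, -3):
P1: |24| + |53| = 24 + 53 = 77 blocks
P2: |-11| + |54| = 11 + 54 = 65 blocks
P3: |-50| + |-13| = 50 + 13 = 63 blocks
P4: |-40| + |30| = 40 + 30 = 70 blocks
P5: |-31| + |48| = 31 + 48 = 79 blocks
P6: |10| + |-18| = 10 + 18 = 28 blocks
P7: |4| + |51| = 4 + 51 = 55 blocks
P8: |-15| + |-20| = 15 + 20 = 35 blocks
P9: |-46| + |50| = 46 + 50 = 96 blocks
P10: |16| + |18| = 16 + 18 = 34 blocks
P11: |-48| + |23| = 48 + 23 = 71 blocks
Minimum: P6 at 28 blocks.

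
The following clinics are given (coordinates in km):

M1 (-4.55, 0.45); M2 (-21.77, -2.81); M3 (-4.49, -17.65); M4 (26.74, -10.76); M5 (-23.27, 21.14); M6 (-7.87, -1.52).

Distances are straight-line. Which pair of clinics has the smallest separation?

Pairwise distances:
M1–M2: √((-17.22)² + (-3.26)²) = √(296.5284 + 10.6276) = 17.53 km
M1–M3: √((0.06)² + (-18.10)²) = √(0.0036 + 327.6100) = 18.10 km
M1–M4: √((31.29)² + (-11.21)²) = √(979.0641 + 125.6641) = 33.24 km
M1–M5: √((-18.72)² + (20.69)²) = √(350.4384 + 428.0761) = 27.90 km
M1–M6: √((-3.32)² + (-1.97)²) = √(11.0224 + 3.8809) = 3.86 km
M2–M3: √((17.28)² + (-14.84)²) = √(298.5984 + 220.2256) = 22.78 km
M2–M4: √((48.51)² + (-7.95)²) = √(2353.2201 + 63.2025) = 49.16 km
M2–M5: √((-1.50)² + (23.95)²) = √(2.2500 + 573.6025) = 24.00 km
M2–M6: √((13.90)² + (1.29)²) = √(193.2100 + 1.6641) = 13.96 km
M3–M4: √((31.23)² + (6.89)²) = √(975.3129 + 47.4721) = 31.98 km
M3–M5: √((-18.78)² + (38.79)²) = √(352.6884 + 1504.6641) = 43.10 km
M3–M6: √((-3.38)² + (16.13)²) = √(11.4244 + 260.1769) = 16.48 km
M4–M5: √((-50.01)² + (31.90)²) = √(2501.0001 + 1017.6100) = 59.32 km
M4–M6: √((-34.61)² + (9.24)²) = √(1197.8521 + 85.3776) = 35.82 km
M5–M6: √((15.40)² + (-22.66)²) = √(237.1600 + 513.4756) = 27.40 km
Closest pair: M1–M6 at 3.86 km.

M1 and M6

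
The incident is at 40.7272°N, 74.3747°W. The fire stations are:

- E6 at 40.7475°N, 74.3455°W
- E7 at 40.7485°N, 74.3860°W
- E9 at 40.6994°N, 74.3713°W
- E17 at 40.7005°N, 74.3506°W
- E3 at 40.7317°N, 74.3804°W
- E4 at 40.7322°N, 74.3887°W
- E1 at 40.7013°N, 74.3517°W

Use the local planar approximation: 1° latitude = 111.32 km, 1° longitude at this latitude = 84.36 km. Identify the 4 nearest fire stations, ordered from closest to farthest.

Distances from 40.7272°N, 74.3747°W:
E6: 3.3428 km
E7: 2.5556 km
E9: 3.1080 km
E17: 3.6011 km
E3: 0.6944 km
E4: 1.3056 km
E1: 3.4753 km
Sorted: E3 (0.6944 km) < E4 (1.3056 km) < E7 (2.5556 km) < E9 (3.1080 km) < E6 (3.3428 km) < E1 (3.4753 km) < …

E3, E4, E7, E9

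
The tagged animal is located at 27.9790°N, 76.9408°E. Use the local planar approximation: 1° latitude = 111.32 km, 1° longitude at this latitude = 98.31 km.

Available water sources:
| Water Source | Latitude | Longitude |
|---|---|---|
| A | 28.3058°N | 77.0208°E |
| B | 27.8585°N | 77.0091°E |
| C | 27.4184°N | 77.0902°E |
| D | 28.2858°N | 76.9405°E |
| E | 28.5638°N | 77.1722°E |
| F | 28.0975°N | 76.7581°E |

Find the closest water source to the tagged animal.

B

Distances from 27.9790°N, 76.9408°E:
A: 37.2198 km
B: 15.0007 km
C: 64.1111 km
D: 34.1530 km
E: 68.9602 km
F: 22.2850 km
Minimum: B at 15.0007 km.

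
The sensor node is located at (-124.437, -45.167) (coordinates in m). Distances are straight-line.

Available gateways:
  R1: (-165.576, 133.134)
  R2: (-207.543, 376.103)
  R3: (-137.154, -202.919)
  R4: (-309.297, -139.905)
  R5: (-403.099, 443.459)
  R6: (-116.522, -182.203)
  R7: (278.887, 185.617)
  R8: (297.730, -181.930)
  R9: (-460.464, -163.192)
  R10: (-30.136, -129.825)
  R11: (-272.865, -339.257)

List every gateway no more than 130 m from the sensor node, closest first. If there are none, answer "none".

Distances from (-124.437, -45.167):
R1: √((-41.139)² + (178.301)²) = √(1692.41732 + 31791.24660) = 182.985 m
R2: √((-83.106)² + (421.270)²) = √(6906.60724 + 177468.41290) = 429.389 m
R3: √((-12.717)² + (-157.752)²) = √(161.72209 + 24885.69350) = 158.264 m
R4: √((-184.860)² + (-94.738)²) = √(34173.21960 + 8975.28864) = 207.722 m
R5: √((-278.662)² + (488.626)²) = √(77652.51024 + 238755.36788) = 562.501 m
R6: √((7.915)² + (-137.036)²) = √(62.64722 + 18778.86530) = 137.264 m
R7: √((403.324)² + (230.784)²) = √(162670.24898 + 53261.25466) = 464.684 m
R8: √((422.167)² + (-136.763)²) = √(178224.97589 + 18704.11817) = 443.767 m
R9: √((-336.027)² + (-118.025)²) = √(112914.14473 + 13929.90063) = 356.152 m
R10: √((94.301)² + (-84.658)²) = √(8892.67860 + 7166.97696) = 126.727 m
R11: √((-148.428)² + (-294.090)²) = √(22030.87118 + 86488.92810) = 329.423 m
Threshold 130 m: R10 (126.727 m) is within range.

R10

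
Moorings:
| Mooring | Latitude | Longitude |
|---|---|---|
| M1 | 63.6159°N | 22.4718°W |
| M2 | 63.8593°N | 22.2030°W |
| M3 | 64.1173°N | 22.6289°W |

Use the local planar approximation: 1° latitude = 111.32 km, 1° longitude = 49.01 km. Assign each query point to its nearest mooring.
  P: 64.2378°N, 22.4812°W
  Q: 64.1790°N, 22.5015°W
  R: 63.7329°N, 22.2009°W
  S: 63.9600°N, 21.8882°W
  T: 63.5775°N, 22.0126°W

P at 64.2378°N, 22.4812°W:
  M1: 69.2314 km
  M2: 44.2858 km
  M3: 15.2426 km
  → nearest: M3 (15.2426 km)
Q at 64.1790°N, 22.5015°W:
  M1: 62.7012 km
  M2: 38.4786 km
  M3: 9.2823 km
  → nearest: M3 (9.2823 km)
R at 63.7329°N, 22.2009°W:
  M1: 18.5986 km
  M2: 14.0712 km
  M3: 47.6562 km
  → nearest: M2 (14.0712 km)
S at 63.9600°N, 21.8882°W:
  M1: 47.8056 km
  M2: 19.0708 km
  M3: 40.3043 km
  → nearest: M2 (19.0708 km)
T at 63.5775°N, 22.0126°W:
  M1: 22.9078 km
  M2: 32.7285 km
  M3: 67.2548 km
  → nearest: M1 (22.9078 km)

P→M3; Q→M3; R→M2; S→M2; T→M1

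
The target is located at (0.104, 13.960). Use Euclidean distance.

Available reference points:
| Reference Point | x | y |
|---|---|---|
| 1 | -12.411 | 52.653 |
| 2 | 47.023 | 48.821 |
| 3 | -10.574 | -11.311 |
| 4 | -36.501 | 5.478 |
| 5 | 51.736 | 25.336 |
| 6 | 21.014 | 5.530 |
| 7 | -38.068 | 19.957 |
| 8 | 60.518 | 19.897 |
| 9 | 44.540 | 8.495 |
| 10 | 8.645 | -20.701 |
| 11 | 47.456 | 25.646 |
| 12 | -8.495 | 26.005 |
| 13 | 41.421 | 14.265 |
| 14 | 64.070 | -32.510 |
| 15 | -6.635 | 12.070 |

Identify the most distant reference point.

14

Distances from (0.104, 13.960):
1: √((-12.515)² + (38.693)²) = √(156.62522 + 1497.14825) = 40.667
2: √((46.919)² + (34.861)²) = √(2201.39256 + 1215.28932) = 58.452
3: √((-10.678)² + (-25.271)²) = √(114.01968 + 638.62344) = 27.434
4: √((-36.605)² + (-8.482)²) = √(1339.92602 + 71.94432) = 37.575
5: √((51.632)² + (11.376)²) = √(2665.86342 + 129.41338) = 52.870
6: √((20.910)² + (-8.430)²) = √(437.22810 + 71.06490) = 22.545
7: √((-38.172)² + (5.997)²) = √(1457.10158 + 35.96401) = 38.640
8: √((60.414)² + (5.937)²) = √(3649.85140 + 35.24797) = 60.705
9: √((44.436)² + (-5.465)²) = √(1974.55810 + 29.86623) = 44.771
10: √((8.541)² + (-34.661)²) = √(72.94868 + 1201.38492) = 35.698
11: √((47.352)² + (11.686)²) = √(2242.21190 + 136.56260) = 48.773
12: √((-8.599)² + (12.045)²) = √(73.94280 + 145.08202) = 14.799
13: √((41.317)² + (0.305)²) = √(1707.09449 + 0.09302) = 41.318
14: √((63.966)² + (-46.470)²) = √(4091.64916 + 2159.46090) = 79.064
15: √((-6.739)² + (-1.890)²) = √(45.41412 + 3.57210) = 6.999
Maximum: 14 at 79.064.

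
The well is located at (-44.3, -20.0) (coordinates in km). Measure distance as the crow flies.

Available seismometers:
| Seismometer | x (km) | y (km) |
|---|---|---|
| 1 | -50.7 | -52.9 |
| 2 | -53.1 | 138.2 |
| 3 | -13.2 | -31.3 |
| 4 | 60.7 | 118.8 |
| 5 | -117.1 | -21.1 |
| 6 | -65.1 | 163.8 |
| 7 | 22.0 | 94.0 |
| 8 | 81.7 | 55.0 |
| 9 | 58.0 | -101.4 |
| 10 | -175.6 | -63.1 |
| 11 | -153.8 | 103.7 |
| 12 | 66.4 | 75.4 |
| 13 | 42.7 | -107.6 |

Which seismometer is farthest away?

Distances from (-44.3, -20.0):
1: √((-6.4)² + (-32.9)²) = √(40.960 + 1082.410) = 33.5 km
2: √((-8.8)² + (158.2)²) = √(77.440 + 25027.240) = 158.4 km
3: √((31.1)² + (-11.3)²) = √(967.210 + 127.690) = 33.1 km
4: √((105.0)² + (138.8)²) = √(11025.000 + 19265.440) = 174.0 km
5: √((-72.8)² + (-1.1)²) = √(5299.840 + 1.210) = 72.8 km
6: √((-20.8)² + (183.8)²) = √(432.640 + 33782.440) = 185.0 km
7: √((66.3)² + (114.0)²) = √(4395.690 + 12996.000) = 131.9 km
8: √((126.0)² + (75.0)²) = √(15876.000 + 5625.000) = 146.6 km
9: √((102.3)² + (-81.4)²) = √(10465.290 + 6625.960) = 130.7 km
10: √((-131.3)² + (-43.1)²) = √(17239.690 + 1857.610) = 138.2 km
11: √((-109.5)² + (123.7)²) = √(11990.250 + 15301.690) = 165.2 km
12: √((110.7)² + (95.4)²) = √(12254.490 + 9101.160) = 146.1 km
13: √((87.0)² + (-87.6)²) = √(7569.000 + 7673.760) = 123.5 km
Maximum: 6 at 185.0 km.

6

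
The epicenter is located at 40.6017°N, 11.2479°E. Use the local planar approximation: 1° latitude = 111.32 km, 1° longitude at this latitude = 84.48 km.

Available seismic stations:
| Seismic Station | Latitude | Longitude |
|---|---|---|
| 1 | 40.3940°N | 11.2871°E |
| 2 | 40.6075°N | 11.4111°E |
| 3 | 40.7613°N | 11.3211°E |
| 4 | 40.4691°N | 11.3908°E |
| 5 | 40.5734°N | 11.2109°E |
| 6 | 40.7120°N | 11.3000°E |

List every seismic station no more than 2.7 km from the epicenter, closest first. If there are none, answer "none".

none

Distances from 40.6017°N, 11.2479°E:
1: √((-0.2077·111.32)² + (0.0392·84.48)²) = √(534.588225 + 10.966801) = 23.3571 km
2: √((0.0058·111.32)² + (0.1632·84.48)²) = √(0.416872 + 190.085119) = 13.8022 km
3: √((0.1596·111.32)² + (0.0732·84.48)²) = √(315.654634 + 38.241064) = 18.8121 km
4: √((-0.1326·111.32)² + (0.1429·84.48)²) = √(217.888066 + 145.737820) = 19.0690 km
5: √((-0.0283·111.32)² + (-0.0370·84.48)²) = √(9.924743 + 9.770376) = 4.4379 km
6: √((0.1103·111.32)² + (0.0521·84.48)²) = √(150.763920 + 19.372392) = 13.0436 km
Threshold 2.7 km: none within range.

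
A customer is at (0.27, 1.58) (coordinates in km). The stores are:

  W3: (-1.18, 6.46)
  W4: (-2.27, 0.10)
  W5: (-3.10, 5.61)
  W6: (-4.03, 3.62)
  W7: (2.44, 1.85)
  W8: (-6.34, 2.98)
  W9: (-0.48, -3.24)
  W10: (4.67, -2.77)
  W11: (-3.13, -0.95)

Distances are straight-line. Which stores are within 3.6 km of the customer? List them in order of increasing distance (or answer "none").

W7, W4

Distances from (0.27, 1.58):
W3: √((-1.45)² + (4.88)²) = √(2.1025 + 23.8144) = 5.09 km
W4: √((-2.54)² + (-1.48)²) = √(6.4516 + 2.1904) = 2.94 km
W5: √((-3.37)² + (4.03)²) = √(11.3569 + 16.2409) = 5.25 km
W6: √((-4.30)² + (2.04)²) = √(18.4900 + 4.1616) = 4.76 km
W7: √((2.17)² + (0.27)²) = √(4.7089 + 0.0729) = 2.19 km
W8: √((-6.61)² + (1.40)²) = √(43.6921 + 1.9600) = 6.76 km
W9: √((-0.75)² + (-4.82)²) = √(0.5625 + 23.2324) = 4.88 km
W10: √((4.40)² + (-4.35)²) = √(19.3600 + 18.9225) = 6.19 km
W11: √((-3.40)² + (-2.53)²) = √(11.5600 + 6.4009) = 4.24 km
Threshold 3.6 km: W7 (2.19 km), W4 (2.94 km) are within range.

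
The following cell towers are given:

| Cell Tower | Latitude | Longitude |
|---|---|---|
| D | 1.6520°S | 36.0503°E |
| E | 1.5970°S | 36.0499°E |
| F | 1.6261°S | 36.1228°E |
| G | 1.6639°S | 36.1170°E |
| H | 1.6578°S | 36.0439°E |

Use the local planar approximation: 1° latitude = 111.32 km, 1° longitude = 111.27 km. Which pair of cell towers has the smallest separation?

Pairwise distances:
D–E: 6.1228 km
D–F: 8.5668 km
D–G: 7.5390 km
D–H: 0.9612 km
E–F: 8.7345 km
E–G: 10.5455 km
E–H: 6.8011 km
F–G: 4.2571 km
F–H: 9.4619 km
G–H: 8.1621 km
Closest pair: D–H at 0.9612 km.

D and H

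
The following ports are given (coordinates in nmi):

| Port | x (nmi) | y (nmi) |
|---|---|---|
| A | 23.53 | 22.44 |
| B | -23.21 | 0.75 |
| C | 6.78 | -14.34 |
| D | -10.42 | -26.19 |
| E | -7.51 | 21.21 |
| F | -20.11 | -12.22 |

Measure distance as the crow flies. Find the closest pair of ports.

B and F

Pairwise distances:
A–B: 51.53 nmi
A–C: 40.41 nmi
A–D: 59.31 nmi
A–E: 31.06 nmi
A–F: 55.73 nmi
B–C: 33.57 nmi
B–D: 29.82 nmi
B–E: 25.79 nmi
B–F: 13.34 nmi
C–D: 20.89 nmi
C–E: 38.31 nmi
C–F: 26.97 nmi
D–E: 47.49 nmi
D–F: 17.00 nmi
E–F: 35.73 nmi
Closest pair: B–F at 13.34 nmi.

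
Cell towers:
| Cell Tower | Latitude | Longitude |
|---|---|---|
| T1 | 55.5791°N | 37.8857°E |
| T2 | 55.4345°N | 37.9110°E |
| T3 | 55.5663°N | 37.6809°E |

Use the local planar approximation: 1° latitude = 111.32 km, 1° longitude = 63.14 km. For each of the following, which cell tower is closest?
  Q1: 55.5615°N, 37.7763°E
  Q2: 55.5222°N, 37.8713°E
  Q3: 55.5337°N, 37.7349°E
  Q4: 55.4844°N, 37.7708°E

Q1→T3; Q2→T1; Q3→T3; Q4→T2

Q1 at 55.5615°N, 37.7763°E:
  T1: 7.1800 km
  T2: 16.4987 km
  T3: 6.0472 km
  → nearest: T3 (6.0472 km)
Q2 at 55.5222°N, 37.8713°E:
  T1: 6.3990 km
  T2: 10.0794 km
  T3: 12.9856 km
  → nearest: T1 (6.3990 km)
Q3 at 55.5337°N, 37.7349°E:
  T1: 10.7797 km
  T2: 15.6709 km
  T3: 4.9795 km
  → nearest: T3 (4.9795 km)
Q4 at 55.4844°N, 37.7708°E:
  T1: 12.7971 km
  T2: 10.4508 km
  T3: 10.7397 km
  → nearest: T2 (10.4508 km)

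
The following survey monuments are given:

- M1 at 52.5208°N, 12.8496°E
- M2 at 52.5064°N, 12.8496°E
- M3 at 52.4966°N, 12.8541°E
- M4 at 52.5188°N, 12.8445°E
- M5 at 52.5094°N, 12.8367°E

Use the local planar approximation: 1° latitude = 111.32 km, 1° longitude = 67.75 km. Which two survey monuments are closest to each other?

Pairwise distances:
M1–M2: 1.6030 km
M1–M3: 2.7111 km
M1–M4: 0.4110 km
M1–M5: 1.5409 km
M2–M3: 1.1327 km
M2–M4: 1.4230 km
M2–M5: 0.9356 km
M3–M4: 2.5555 km
M3–M5: 1.8493 km
M4–M5: 1.1723 km
Closest pair: M1–M4 at 0.4110 km.

M1 and M4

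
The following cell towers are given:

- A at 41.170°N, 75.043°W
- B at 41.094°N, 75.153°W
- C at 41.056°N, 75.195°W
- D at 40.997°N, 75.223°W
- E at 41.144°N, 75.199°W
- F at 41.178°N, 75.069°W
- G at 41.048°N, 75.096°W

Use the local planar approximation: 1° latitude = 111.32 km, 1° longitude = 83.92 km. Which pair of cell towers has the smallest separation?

Pairwise distances:
A–B: √((-0.076·111.32)² + (-0.110·83.92)²) = √(71.57701 + 85.21505) = 12.522 km
A–C: √((-0.114·111.32)² + (-0.152·83.92)²) = √(161.04828 + 162.71145) = 17.993 km
A–D: √((-0.173·111.32)² + (-0.180·83.92)²) = √(370.88443 + 228.17915) = 24.476 km
A–E: √((-0.026·111.32)² + (-0.156·83.92)²) = √(8.37709 + 171.38790) = 13.408 km
A–F: √((0.008·111.32)² + (-0.026·83.92)²) = √(0.79310 + 4.76077) = 2.357 km
A–G: √((-0.122·111.32)² + (-0.053·83.92)²) = √(184.44465 + 19.78257) = 14.291 km
B–C: √((-0.038·111.32)² + (-0.042·83.92)²) = √(17.89425 + 12.42309) = 5.506 km
B–D: √((-0.097·111.32)² + (-0.070·83.92)²) = √(116.59767 + 34.50858) = 12.293 km
B–E: √((0.050·111.32)² + (-0.046·83.92)²) = √(30.98036 + 14.90207) = 6.774 km
B–F: √((0.084·111.32)² + (0.084·83.92)²) = √(87.43896 + 49.69235) = 11.710 km
B–G: √((-0.046·111.32)² + (0.057·83.92)²) = √(26.22177 + 22.88130) = 7.007 km
C–D: √((-0.059·111.32)² + (-0.028·83.92)²) = √(43.13705 + 5.52137) = 6.976 km
C–E: √((0.088·111.32)² + (-0.004·83.92)²) = √(95.96475 + 0.11268) = 9.802 km
C–F: √((0.122·111.32)² + (0.126·83.92)²) = √(184.44465 + 111.80778) = 17.212 km
C–G: √((-0.008·111.32)² + (0.099·83.92)²) = √(0.79310 + 69.02419) = 8.356 km
D–E: √((0.147·111.32)² + (0.024·83.92)²) = √(267.78181 + 4.05652) = 16.488 km
D–F: √((0.181·111.32)² + (0.154·83.92)²) = √(405.97898 + 167.02150) = 23.937 km
D–G: √((0.051·111.32)² + (0.127·83.92)²) = √(32.23196 + 113.58955) = 12.076 km
E–F: √((0.034·111.32)² + (0.130·83.92)²) = √(14.32532 + 119.01937) = 11.547 km
E–G: √((-0.096·111.32)² + (0.103·83.92)²) = √(114.20598 + 74.71459) = 13.745 km
F–G: √((-0.130·111.32)² + (-0.027·83.92)²) = √(209.42721 + 5.13403) = 14.648 km
Closest pair: A–F at 2.357 km.

A and F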